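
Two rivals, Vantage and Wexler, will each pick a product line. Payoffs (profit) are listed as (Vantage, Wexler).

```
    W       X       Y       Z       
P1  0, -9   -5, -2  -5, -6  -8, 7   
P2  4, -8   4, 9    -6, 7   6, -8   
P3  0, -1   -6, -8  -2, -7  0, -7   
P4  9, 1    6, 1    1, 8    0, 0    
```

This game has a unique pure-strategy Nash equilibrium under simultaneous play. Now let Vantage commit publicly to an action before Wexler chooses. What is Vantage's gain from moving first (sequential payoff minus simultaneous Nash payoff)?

Work backward from Wexler's decision.
- P1: Wexler compares -9, -2, -6, 7 and picks Z; Vantage would get -8.
- P2: Wexler compares -8, 9, 7, -8 and picks X; Vantage would get 4.
- P3: Wexler compares -1, -8, -7, -7 and picks W; Vantage would get 0.
- P4: Wexler compares 1, 1, 8, 0 and picks Y; Vantage would get 1.
Among -8, 4, 0, 1, the best is 4 at P2. Subgame-perfect outcome: (P2, X) with payoffs (4, 9).
Now find the simultaneous Nash equilibrium.
Vantage's best replies: W→P4; X→P4; Y→P4; Z→P2.
Wexler's best replies: P1→Z; P2→X; P3→W; P4→Y.
Only (P4, Y) has each player best-responding; Nash payoffs (1, 8).
Vantage's commitment gain: 4 − 1 = 3.

3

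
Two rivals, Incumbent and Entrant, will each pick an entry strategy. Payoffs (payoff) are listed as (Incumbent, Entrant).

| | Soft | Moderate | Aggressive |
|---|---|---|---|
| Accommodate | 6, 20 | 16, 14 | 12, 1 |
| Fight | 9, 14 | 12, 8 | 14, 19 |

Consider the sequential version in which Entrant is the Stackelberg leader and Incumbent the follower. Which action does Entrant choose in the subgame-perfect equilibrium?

Backward induction with Entrant moving first.
- Soft: BR = Fight, leader payoff 14.
- Moderate: BR = Accommodate, leader payoff 14.
- Aggressive: BR = Fight, leader payoff 19.
Maximizing over 14, 14, 19, Entrant chooses Aggressive. Subgame-perfect outcome: (Fight, Aggressive) with payoffs (14, 19).

Aggressive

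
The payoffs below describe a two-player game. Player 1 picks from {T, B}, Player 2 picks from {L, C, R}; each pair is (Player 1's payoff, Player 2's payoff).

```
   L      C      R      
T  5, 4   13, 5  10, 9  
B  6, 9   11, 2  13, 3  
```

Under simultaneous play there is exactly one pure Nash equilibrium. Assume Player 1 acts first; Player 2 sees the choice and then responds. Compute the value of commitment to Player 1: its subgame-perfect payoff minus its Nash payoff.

4

Solve by backward induction (Player 1 leads).
- T → Player 2 plays R (best of 4, 5, 9); Player 1 gets 10.
- B → Player 2 plays L (best of 9, 2, 3); Player 1 gets 6.
Among 10, 6, the best is 10 at T. Subgame-perfect outcome: (T, R) with payoffs (10, 9).
Under simultaneous play:
Player 1's best replies: L→B; C→T; R→B.
Player 2's best replies: T→R; B→L.
Only (B, L) has each player best-responding; Nash payoffs (6, 9).
Player 1's commitment gain: 10 − 6 = 4.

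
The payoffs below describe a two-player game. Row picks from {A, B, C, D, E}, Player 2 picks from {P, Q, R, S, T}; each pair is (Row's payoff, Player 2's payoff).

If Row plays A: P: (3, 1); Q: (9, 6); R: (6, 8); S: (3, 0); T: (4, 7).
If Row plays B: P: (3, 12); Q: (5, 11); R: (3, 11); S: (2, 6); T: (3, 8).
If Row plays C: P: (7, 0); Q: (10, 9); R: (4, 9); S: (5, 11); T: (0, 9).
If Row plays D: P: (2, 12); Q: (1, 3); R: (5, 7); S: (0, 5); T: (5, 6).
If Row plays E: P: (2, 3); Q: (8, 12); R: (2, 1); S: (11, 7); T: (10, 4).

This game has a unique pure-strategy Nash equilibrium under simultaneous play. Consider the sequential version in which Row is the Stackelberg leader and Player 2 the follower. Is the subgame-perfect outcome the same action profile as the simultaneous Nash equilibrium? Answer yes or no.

no

Work backward from Player 2's decision.
- A: BR = R, leader payoff 6.
- B: BR = P, leader payoff 3.
- C: BR = S, leader payoff 5.
- D: BR = P, leader payoff 2.
- E: BR = Q, leader payoff 8.
Row's induced payoffs are 6, 3, 5, 2, 8, so Row commits to E. Subgame-perfect outcome: (E, Q) with payoffs (8, 12).
Under simultaneous play:
Row's best replies: P→C; Q→C; R→A; S→E; T→E.
Player 2's best replies: A→R; B→P; C→S; D→P; E→Q.
The unique mutual best reply is (A, R), giving (6, 8).
Sequential outcome (E, Q) differs from the Nash profile (A, R).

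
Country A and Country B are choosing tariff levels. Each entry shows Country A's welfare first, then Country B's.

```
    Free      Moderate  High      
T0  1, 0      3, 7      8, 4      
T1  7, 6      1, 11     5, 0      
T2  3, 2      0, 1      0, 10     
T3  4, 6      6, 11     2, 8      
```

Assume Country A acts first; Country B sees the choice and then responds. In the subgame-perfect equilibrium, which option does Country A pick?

Solve by backward induction (Country A leads).
- T0: BR = Moderate, leader payoff 3.
- T1: BR = Moderate, leader payoff 1.
- T2: BR = High, leader payoff 0.
- T3: BR = Moderate, leader payoff 6.
Maximizing over 3, 1, 0, 6, Country A chooses T3. Subgame-perfect outcome: (T3, Moderate) with payoffs (6, 11).

T3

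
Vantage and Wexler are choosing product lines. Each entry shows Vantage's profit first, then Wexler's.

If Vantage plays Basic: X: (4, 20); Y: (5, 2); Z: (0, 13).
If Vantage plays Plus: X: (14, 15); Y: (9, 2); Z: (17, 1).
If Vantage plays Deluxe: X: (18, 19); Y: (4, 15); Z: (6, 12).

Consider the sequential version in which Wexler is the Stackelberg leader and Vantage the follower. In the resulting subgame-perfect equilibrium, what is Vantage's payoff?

18

Backward induction with Wexler moving first.
- X: BR = Deluxe, leader payoff 19.
- Y: BR = Plus, leader payoff 2.
- Z: BR = Plus, leader payoff 1.
Among 19, 2, 1, the best is 19 at X. Subgame-perfect outcome: (Deluxe, X) with payoffs (18, 19).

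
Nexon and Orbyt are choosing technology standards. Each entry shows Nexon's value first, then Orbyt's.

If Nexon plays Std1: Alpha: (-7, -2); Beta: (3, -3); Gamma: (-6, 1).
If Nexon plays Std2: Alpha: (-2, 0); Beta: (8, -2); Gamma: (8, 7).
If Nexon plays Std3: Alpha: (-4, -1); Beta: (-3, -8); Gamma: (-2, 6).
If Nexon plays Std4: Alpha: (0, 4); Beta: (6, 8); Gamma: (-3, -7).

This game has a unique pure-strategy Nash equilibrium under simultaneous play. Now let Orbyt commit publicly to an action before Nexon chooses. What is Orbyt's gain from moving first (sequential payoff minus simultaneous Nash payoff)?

Nexon best-responds to each possible Orbyt move:
- Alpha: BR = Std4, leader payoff 4.
- Beta: BR = Std2, leader payoff -2.
- Gamma: BR = Std2, leader payoff 7.
Maximizing over 4, -2, 7, Orbyt chooses Gamma. Subgame-perfect outcome: (Std2, Gamma) with payoffs (8, 7).
For the simultaneous game, intersect best replies.
Nexon's best replies: Alpha→Std4; Beta→Std2; Gamma→Std2.
Orbyt's best replies: Std1→Gamma; Std2→Gamma; Std3→Gamma; Std4→Beta.
The unique mutual best reply is (Std2, Gamma), giving (8, 7).
Orbyt's commitment gain: 7 − 7 = 0.

0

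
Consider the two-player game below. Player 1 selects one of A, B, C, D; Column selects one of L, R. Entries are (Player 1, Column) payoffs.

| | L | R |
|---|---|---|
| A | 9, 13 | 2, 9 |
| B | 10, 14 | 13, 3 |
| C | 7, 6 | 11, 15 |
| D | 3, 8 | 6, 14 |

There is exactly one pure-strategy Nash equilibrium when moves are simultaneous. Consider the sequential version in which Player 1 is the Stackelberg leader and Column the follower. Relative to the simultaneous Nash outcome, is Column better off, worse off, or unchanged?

better off

Solve by backward induction (Player 1 leads).
- A → Column plays L (best of 13, 9); Player 1 gets 9.
- B → Column plays L (best of 14, 3); Player 1 gets 10.
- C → Column plays R (best of 6, 15); Player 1 gets 11.
- D → Column plays R (best of 8, 14); Player 1 gets 6.
Maximizing over 9, 10, 11, 6, Player 1 chooses C. Subgame-perfect outcome: (C, R) with payoffs (11, 15).
For the simultaneous game, intersect best replies.
Player 1's best replies: L→B; R→B.
Column's best replies: A→L; B→L; C→R; D→R.
Only (B, L) has each player best-responding; Nash payoffs (10, 14).
Column earns 15 sequentially versus 14 at the Nash outcome: better off.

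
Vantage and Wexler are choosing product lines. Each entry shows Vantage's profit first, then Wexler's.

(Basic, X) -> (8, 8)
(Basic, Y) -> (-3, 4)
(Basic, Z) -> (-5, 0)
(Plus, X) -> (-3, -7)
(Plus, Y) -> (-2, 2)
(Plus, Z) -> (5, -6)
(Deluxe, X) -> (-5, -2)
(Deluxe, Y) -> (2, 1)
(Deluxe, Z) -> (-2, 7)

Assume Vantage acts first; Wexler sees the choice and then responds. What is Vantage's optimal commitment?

Basic

Backward induction with Vantage moving first.
- Basic → Wexler plays X (best of 8, 4, 0); Vantage gets 8.
- Plus → Wexler plays Y (best of -7, 2, -6); Vantage gets -2.
- Deluxe → Wexler plays Z (best of -2, 1, 7); Vantage gets -2.
Among 8, -2, -2, the best is 8 at Basic. Subgame-perfect outcome: (Basic, X) with payoffs (8, 8).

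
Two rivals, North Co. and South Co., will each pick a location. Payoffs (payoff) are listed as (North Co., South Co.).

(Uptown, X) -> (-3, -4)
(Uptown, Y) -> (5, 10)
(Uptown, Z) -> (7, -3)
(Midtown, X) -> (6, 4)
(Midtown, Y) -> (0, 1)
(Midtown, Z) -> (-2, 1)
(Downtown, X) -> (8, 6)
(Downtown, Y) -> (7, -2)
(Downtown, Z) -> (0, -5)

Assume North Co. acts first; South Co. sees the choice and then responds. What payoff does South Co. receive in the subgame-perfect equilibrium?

Work backward from South Co.'s decision.
- Uptown → South Co. plays Y (best of -4, 10, -3); North Co. gets 5.
- Midtown → South Co. plays X (best of 4, 1, 1); North Co. gets 6.
- Downtown → South Co. plays X (best of 6, -2, -5); North Co. gets 8.
Among 5, 6, 8, the best is 8 at Downtown. Subgame-perfect outcome: (Downtown, X) with payoffs (8, 6).

6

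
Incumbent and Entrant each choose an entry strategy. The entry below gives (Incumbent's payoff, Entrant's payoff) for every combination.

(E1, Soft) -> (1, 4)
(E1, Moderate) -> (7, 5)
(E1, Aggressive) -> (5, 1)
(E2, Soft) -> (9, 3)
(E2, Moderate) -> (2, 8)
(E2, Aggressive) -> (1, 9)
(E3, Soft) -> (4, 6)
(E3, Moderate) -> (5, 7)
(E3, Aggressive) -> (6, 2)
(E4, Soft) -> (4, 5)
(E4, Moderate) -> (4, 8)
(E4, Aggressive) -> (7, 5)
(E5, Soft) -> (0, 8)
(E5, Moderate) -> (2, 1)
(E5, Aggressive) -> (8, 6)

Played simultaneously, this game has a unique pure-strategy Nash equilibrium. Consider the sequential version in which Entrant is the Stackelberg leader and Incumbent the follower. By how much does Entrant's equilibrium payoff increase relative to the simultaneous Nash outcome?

Work backward from Incumbent's decision.
- Soft: Incumbent compares 1, 9, 4, 4, 0 and picks E2; Entrant would get 3.
- Moderate: Incumbent compares 7, 2, 5, 4, 2 and picks E1; Entrant would get 5.
- Aggressive: Incumbent compares 5, 1, 6, 7, 8 and picks E5; Entrant would get 6.
Entrant's induced payoffs are 3, 5, 6, so Entrant commits to Aggressive. Subgame-perfect outcome: (E5, Aggressive) with payoffs (8, 6).
For the simultaneous game, intersect best replies.
Incumbent's best replies: Soft→E2; Moderate→E1; Aggressive→E5.
Entrant's best replies: E1→Moderate; E2→Aggressive; E3→Moderate; E4→Moderate; E5→Soft.
The unique mutual best reply is (E1, Moderate), giving (7, 5).
Entrant's commitment gain: 6 − 5 = 1.

1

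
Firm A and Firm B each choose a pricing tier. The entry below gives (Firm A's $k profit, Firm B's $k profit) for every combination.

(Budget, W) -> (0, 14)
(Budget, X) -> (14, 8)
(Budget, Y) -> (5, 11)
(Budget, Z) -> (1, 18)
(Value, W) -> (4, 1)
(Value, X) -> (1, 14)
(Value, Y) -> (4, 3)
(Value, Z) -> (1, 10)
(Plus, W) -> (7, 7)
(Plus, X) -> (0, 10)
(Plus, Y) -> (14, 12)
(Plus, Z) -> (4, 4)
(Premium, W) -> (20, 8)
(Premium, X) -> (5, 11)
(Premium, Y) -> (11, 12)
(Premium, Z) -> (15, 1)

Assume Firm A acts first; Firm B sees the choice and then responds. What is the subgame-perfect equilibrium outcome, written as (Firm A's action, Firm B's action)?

(Plus, Y)

Work backward from Firm B's decision.
- Budget: BR = Z, leader payoff 1.
- Value: BR = X, leader payoff 1.
- Plus: BR = Y, leader payoff 14.
- Premium: BR = Y, leader payoff 11.
Among 1, 1, 14, 11, the best is 14 at Plus. Subgame-perfect outcome: (Plus, Y) with payoffs (14, 12).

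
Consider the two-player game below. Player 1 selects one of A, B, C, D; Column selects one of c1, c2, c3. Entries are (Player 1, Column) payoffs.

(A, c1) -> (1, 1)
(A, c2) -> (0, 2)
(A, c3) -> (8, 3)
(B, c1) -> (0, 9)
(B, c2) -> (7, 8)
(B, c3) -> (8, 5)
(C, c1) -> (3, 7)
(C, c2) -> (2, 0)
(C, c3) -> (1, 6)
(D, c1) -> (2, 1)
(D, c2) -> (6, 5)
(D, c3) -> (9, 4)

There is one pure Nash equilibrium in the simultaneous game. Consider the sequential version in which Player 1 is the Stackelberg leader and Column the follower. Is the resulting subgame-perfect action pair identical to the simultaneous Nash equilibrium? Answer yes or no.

Work backward from Column's decision.
- A → Column plays c3 (best of 1, 2, 3); Player 1 gets 8.
- B → Column plays c1 (best of 9, 8, 5); Player 1 gets 0.
- C → Column plays c1 (best of 7, 0, 6); Player 1 gets 3.
- D → Column plays c2 (best of 1, 5, 4); Player 1 gets 6.
Maximizing over 8, 0, 3, 6, Player 1 chooses A. Subgame-perfect outcome: (A, c3) with payoffs (8, 3).
Under simultaneous play:
Player 1's best replies: c1→C; c2→B; c3→D.
Column's best replies: A→c3; B→c1; C→c1; D→c2.
The unique mutual best reply is (C, c1), giving (3, 7).
Sequential outcome (A, c3) differs from the Nash profile (C, c1).

no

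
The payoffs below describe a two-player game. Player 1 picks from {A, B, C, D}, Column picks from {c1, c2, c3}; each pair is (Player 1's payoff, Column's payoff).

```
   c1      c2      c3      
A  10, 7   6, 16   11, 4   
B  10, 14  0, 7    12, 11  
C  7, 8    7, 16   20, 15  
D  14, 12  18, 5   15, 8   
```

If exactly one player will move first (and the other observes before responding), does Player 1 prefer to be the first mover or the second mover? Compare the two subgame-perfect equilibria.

second

If Player 1 leads: Column's best replies are A→c2, B→c1, C→c2, D→c1; Player 1's induced payoffs 6, 10, 7, 14; outcome (D, c1), payoffs (14, 12).
If Column leads: Player 1's best replies are c1→D, c2→D, c3→C; Column's induced payoffs 12, 5, 15; outcome (C, c3), payoffs (20, 15).
Player 1 gets 14 moving first and 20 moving second, so Player 1 prefers to move second.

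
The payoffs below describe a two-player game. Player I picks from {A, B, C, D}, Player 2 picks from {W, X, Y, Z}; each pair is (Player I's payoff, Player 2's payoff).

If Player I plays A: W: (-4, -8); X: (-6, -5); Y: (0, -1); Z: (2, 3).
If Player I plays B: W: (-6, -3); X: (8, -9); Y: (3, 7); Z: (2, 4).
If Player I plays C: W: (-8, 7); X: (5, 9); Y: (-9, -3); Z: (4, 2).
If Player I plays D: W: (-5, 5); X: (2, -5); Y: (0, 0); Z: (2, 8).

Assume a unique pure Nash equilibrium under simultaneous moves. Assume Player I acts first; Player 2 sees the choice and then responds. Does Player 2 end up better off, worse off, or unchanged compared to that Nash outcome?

Work backward from Player 2's decision.
- A: Player 2 compares -8, -5, -1, 3 and picks Z; Player I would get 2.
- B: Player 2 compares -3, -9, 7, 4 and picks Y; Player I would get 3.
- C: Player 2 compares 7, 9, -3, 2 and picks X; Player I would get 5.
- D: Player 2 compares 5, -5, 0, 8 and picks Z; Player I would get 2.
Among 2, 3, 5, 2, the best is 5 at C. Subgame-perfect outcome: (C, X) with payoffs (5, 9).
Now find the simultaneous Nash equilibrium.
Player I's best replies: W→A; X→B; Y→B; Z→C.
Player 2's best replies: A→Z; B→Y; C→X; D→Z.
The unique mutual best reply is (B, Y), giving (3, 7).
Player 2 earns 9 sequentially versus 7 at the Nash outcome: better off.

better off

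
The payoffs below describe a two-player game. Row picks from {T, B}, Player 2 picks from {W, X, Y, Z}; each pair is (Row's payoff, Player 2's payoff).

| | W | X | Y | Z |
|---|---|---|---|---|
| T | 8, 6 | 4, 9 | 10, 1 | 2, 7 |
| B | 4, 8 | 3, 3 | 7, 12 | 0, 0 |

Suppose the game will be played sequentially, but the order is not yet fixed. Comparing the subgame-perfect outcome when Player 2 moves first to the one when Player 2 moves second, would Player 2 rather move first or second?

second

If Row leads: Player 2's best replies are T→X, B→Y; Row's induced payoffs 4, 7; outcome (B, Y), payoffs (7, 12).
If Player 2 leads: Row's best replies are W→T, X→T, Y→T, Z→T; Player 2's induced payoffs 6, 9, 1, 7; outcome (T, X), payoffs (4, 9).
Player 2 gets 9 moving first and 12 moving second, so Player 2 prefers to move second.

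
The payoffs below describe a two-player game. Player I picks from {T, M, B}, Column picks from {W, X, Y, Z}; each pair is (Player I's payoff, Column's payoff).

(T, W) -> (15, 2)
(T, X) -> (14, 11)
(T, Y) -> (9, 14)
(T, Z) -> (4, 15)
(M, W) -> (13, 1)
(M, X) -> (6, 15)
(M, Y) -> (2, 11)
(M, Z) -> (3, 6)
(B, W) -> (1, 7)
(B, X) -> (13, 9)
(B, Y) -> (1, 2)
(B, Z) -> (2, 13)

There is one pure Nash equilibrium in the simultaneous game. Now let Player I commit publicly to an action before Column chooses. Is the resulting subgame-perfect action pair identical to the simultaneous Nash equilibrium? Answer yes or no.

Backward induction with Player I moving first.
- T: BR = Z, leader payoff 4.
- M: BR = X, leader payoff 6.
- B: BR = Z, leader payoff 2.
Among 4, 6, 2, the best is 6 at M. Subgame-perfect outcome: (M, X) with payoffs (6, 15).
Now find the simultaneous Nash equilibrium.
Player I's best replies: W→T; X→T; Y→T; Z→T.
Column's best replies: T→Z; M→X; B→Z.
Only (T, Z) has each player best-responding; Nash payoffs (4, 15).
Sequential outcome (M, X) differs from the Nash profile (T, Z).

no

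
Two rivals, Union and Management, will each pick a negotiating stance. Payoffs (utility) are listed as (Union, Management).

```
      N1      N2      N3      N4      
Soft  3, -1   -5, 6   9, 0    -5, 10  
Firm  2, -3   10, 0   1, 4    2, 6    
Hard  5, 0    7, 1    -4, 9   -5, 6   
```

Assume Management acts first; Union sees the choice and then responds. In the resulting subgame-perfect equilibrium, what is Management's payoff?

6

Work backward from Union's decision.
- N1: Union compares 3, 2, 5 and picks Hard; Management would get 0.
- N2: Union compares -5, 10, 7 and picks Firm; Management would get 0.
- N3: Union compares 9, 1, -4 and picks Soft; Management would get 0.
- N4: Union compares -5, 2, -5 and picks Firm; Management would get 6.
Maximizing over 0, 0, 0, 6, Management chooses N4. Subgame-perfect outcome: (Firm, N4) with payoffs (2, 6).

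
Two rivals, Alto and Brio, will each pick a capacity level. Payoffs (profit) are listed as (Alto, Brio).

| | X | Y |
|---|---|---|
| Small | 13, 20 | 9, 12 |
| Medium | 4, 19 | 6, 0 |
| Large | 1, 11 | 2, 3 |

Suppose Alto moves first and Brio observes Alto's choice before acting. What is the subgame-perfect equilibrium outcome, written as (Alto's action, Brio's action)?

Backward induction with Alto moving first.
- Small → Brio plays X (best of 20, 12); Alto gets 13.
- Medium → Brio plays X (best of 19, 0); Alto gets 4.
- Large → Brio plays X (best of 11, 3); Alto gets 1.
Among 13, 4, 1, the best is 13 at Small. Subgame-perfect outcome: (Small, X) with payoffs (13, 20).

(Small, X)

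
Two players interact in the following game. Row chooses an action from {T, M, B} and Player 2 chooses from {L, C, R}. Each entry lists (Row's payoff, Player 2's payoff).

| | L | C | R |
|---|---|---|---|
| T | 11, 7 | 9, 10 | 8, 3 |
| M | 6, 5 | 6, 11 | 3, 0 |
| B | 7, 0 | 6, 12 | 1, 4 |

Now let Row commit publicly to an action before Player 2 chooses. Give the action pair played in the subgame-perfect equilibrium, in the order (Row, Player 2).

Player 2 best-responds to each possible Row move:
- T: Player 2 compares 7, 10, 3 and picks C; Row would get 9.
- M: Player 2 compares 5, 11, 0 and picks C; Row would get 6.
- B: Player 2 compares 0, 12, 4 and picks C; Row would get 6.
Maximizing over 9, 6, 6, Row chooses T. Subgame-perfect outcome: (T, C) with payoffs (9, 10).

(T, C)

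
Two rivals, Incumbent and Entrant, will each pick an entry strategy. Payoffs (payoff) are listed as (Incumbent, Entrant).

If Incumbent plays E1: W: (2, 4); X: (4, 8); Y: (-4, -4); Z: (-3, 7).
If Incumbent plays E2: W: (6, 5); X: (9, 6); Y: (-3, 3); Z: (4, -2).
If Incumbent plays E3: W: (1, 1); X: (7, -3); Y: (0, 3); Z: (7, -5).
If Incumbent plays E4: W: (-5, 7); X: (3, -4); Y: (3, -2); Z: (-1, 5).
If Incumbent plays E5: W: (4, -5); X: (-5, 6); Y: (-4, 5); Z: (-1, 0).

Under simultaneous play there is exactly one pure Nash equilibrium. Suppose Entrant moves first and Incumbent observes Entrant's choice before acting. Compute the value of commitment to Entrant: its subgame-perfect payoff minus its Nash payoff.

0

Work backward from Incumbent's decision.
- W → Incumbent plays E2 (best of 2, 6, 1, -5, 4); Entrant gets 5.
- X → Incumbent plays E2 (best of 4, 9, 7, 3, -5); Entrant gets 6.
- Y → Incumbent plays E4 (best of -4, -3, 0, 3, -4); Entrant gets -2.
- Z → Incumbent plays E3 (best of -3, 4, 7, -1, -1); Entrant gets -5.
Among 5, 6, -2, -5, the best is 6 at X. Subgame-perfect outcome: (E2, X) with payoffs (9, 6).
Now find the simultaneous Nash equilibrium.
Incumbent's best replies: W→E2; X→E2; Y→E4; Z→E3.
Entrant's best replies: E1→X; E2→X; E3→Y; E4→W; E5→X.
The unique mutual best reply is (E2, X), giving (9, 6).
Entrant's commitment gain: 6 − 6 = 0.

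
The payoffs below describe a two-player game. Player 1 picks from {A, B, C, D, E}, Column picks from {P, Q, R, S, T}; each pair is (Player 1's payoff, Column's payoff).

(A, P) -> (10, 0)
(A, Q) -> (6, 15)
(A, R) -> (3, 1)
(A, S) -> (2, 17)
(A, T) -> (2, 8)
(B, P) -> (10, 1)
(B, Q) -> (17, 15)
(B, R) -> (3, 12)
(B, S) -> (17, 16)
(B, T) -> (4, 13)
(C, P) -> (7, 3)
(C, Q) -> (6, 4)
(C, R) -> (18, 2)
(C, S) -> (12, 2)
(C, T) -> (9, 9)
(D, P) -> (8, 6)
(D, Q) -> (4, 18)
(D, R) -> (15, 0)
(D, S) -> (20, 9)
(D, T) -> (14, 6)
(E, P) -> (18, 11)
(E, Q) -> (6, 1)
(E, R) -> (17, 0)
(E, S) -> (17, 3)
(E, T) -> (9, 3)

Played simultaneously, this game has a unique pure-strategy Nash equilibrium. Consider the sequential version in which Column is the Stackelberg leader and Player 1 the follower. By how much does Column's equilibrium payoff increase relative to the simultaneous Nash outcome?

4

Backward induction with Column moving first.
- P: Player 1 compares 10, 10, 7, 8, 18 and picks E; Column would get 11.
- Q: Player 1 compares 6, 17, 6, 4, 6 and picks B; Column would get 15.
- R: Player 1 compares 3, 3, 18, 15, 17 and picks C; Column would get 2.
- S: Player 1 compares 2, 17, 12, 20, 17 and picks D; Column would get 9.
- T: Player 1 compares 2, 4, 9, 14, 9 and picks D; Column would get 6.
Column's induced payoffs are 11, 15, 2, 9, 6, so Column commits to Q. Subgame-perfect outcome: (B, Q) with payoffs (17, 15).
For the simultaneous game, intersect best replies.
Player 1's best replies: P→E; Q→B; R→C; S→D; T→D.
Column's best replies: A→S; B→S; C→T; D→Q; E→P.
The unique mutual best reply is (E, P), giving (18, 11).
Column's commitment gain: 15 − 11 = 4.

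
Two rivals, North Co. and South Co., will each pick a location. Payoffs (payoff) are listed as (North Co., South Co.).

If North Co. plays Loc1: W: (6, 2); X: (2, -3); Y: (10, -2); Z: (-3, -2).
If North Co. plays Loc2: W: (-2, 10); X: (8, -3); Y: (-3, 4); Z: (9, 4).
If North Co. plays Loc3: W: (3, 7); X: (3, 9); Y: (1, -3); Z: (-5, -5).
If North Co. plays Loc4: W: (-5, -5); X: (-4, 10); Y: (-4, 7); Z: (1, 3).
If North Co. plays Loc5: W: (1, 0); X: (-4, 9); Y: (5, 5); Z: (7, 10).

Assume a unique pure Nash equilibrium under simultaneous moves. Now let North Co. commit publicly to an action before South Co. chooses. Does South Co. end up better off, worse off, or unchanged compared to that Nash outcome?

Backward induction with North Co. moving first.
- Loc1 → South Co. plays W (best of 2, -3, -2, -2); North Co. gets 6.
- Loc2 → South Co. plays W (best of 10, -3, 4, 4); North Co. gets -2.
- Loc3 → South Co. plays X (best of 7, 9, -3, -5); North Co. gets 3.
- Loc4 → South Co. plays X (best of -5, 10, 7, 3); North Co. gets -4.
- Loc5 → South Co. plays Z (best of 0, 9, 5, 10); North Co. gets 7.
Among 6, -2, 3, -4, 7, the best is 7 at Loc5. Subgame-perfect outcome: (Loc5, Z) with payoffs (7, 10).
For the simultaneous game, intersect best replies.
North Co.'s best replies: W→Loc1; X→Loc2; Y→Loc1; Z→Loc2.
South Co.'s best replies: Loc1→W; Loc2→W; Loc3→X; Loc4→X; Loc5→Z.
Only (Loc1, W) has each player best-responding; Nash payoffs (6, 2).
South Co. earns 10 sequentially versus 2 at the Nash outcome: better off.

better off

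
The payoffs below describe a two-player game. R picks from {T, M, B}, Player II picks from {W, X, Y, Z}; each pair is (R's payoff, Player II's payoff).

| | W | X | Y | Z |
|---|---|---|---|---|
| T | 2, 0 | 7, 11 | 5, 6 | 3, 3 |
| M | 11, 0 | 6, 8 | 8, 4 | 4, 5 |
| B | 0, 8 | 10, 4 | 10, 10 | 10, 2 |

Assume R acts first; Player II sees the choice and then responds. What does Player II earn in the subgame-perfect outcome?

Player II best-responds to each possible R move:
- T: Player II compares 0, 11, 6, 3 and picks X; R would get 7.
- M: Player II compares 0, 8, 4, 5 and picks X; R would get 6.
- B: Player II compares 8, 4, 10, 2 and picks Y; R would get 10.
R's induced payoffs are 7, 6, 10, so R commits to B. Subgame-perfect outcome: (B, Y) with payoffs (10, 10).

10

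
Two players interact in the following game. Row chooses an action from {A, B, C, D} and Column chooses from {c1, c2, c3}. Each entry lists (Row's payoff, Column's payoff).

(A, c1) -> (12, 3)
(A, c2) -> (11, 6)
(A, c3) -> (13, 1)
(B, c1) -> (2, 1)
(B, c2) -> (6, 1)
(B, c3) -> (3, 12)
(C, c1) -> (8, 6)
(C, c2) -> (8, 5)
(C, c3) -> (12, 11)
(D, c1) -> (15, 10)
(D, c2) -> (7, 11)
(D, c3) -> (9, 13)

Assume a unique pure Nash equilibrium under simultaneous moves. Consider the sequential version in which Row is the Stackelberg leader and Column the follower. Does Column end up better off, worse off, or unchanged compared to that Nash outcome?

better off

Work backward from Column's decision.
- A: BR = c2, leader payoff 11.
- B: BR = c3, leader payoff 3.
- C: BR = c3, leader payoff 12.
- D: BR = c3, leader payoff 9.
Row's induced payoffs are 11, 3, 12, 9, so Row commits to C. Subgame-perfect outcome: (C, c3) with payoffs (12, 11).
Now find the simultaneous Nash equilibrium.
Row's best replies: c1→D; c2→A; c3→A.
Column's best replies: A→c2; B→c3; C→c3; D→c3.
Only (A, c2) has each player best-responding; Nash payoffs (11, 6).
Column earns 11 sequentially versus 6 at the Nash outcome: better off.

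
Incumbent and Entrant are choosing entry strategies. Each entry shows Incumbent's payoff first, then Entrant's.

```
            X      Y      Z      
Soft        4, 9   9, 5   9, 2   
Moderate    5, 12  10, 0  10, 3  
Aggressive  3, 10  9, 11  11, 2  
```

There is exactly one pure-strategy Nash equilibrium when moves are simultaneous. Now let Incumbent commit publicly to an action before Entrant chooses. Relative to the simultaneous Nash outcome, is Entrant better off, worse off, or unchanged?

Backward induction with Incumbent moving first.
- Soft: Entrant compares 9, 5, 2 and picks X; Incumbent would get 4.
- Moderate: Entrant compares 12, 0, 3 and picks X; Incumbent would get 5.
- Aggressive: Entrant compares 10, 11, 2 and picks Y; Incumbent would get 9.
Among 4, 5, 9, the best is 9 at Aggressive. Subgame-perfect outcome: (Aggressive, Y) with payoffs (9, 11).
For the simultaneous game, intersect best replies.
Incumbent's best replies: X→Moderate; Y→Moderate; Z→Aggressive.
Entrant's best replies: Soft→X; Moderate→X; Aggressive→Y.
The unique mutual best reply is (Moderate, X), giving (5, 12).
Entrant earns 11 sequentially versus 12 at the Nash outcome: worse off.

worse off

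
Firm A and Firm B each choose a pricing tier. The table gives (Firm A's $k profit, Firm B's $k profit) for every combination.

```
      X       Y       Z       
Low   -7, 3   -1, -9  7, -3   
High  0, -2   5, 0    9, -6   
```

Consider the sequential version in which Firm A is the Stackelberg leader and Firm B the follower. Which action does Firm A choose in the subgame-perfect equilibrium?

High

Firm B best-responds to each possible Firm A move:
- Low: BR = X, leader payoff -7.
- High: BR = Y, leader payoff 5.
Among -7, 5, the best is 5 at High. Subgame-perfect outcome: (High, Y) with payoffs (5, 0).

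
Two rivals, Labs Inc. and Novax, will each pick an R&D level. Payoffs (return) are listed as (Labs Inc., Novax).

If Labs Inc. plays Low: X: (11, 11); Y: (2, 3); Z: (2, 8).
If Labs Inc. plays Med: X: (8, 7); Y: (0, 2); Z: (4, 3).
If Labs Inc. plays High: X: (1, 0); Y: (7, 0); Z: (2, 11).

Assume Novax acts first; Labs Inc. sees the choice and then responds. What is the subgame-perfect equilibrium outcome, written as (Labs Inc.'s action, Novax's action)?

Solve by backward induction (Novax leads).
- X → Labs Inc. plays Low (best of 11, 8, 1); Novax gets 11.
- Y → Labs Inc. plays High (best of 2, 0, 7); Novax gets 0.
- Z → Labs Inc. plays Med (best of 2, 4, 2); Novax gets 3.
Among 11, 0, 3, the best is 11 at X. Subgame-perfect outcome: (Low, X) with payoffs (11, 11).

(Low, X)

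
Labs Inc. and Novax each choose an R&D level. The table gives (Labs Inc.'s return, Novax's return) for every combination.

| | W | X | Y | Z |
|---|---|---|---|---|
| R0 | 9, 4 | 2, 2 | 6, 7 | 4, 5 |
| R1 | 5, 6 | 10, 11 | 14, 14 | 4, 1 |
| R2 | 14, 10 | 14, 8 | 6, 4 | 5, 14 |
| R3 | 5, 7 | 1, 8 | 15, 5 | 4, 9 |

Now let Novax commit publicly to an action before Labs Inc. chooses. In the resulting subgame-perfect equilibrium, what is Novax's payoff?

14

Backward induction with Novax moving first.
- W: Labs Inc. compares 9, 5, 14, 5 and picks R2; Novax would get 10.
- X: Labs Inc. compares 2, 10, 14, 1 and picks R2; Novax would get 8.
- Y: Labs Inc. compares 6, 14, 6, 15 and picks R3; Novax would get 5.
- Z: Labs Inc. compares 4, 4, 5, 4 and picks R2; Novax would get 14.
Novax's induced payoffs are 10, 8, 5, 14, so Novax commits to Z. Subgame-perfect outcome: (R2, Z) with payoffs (5, 14).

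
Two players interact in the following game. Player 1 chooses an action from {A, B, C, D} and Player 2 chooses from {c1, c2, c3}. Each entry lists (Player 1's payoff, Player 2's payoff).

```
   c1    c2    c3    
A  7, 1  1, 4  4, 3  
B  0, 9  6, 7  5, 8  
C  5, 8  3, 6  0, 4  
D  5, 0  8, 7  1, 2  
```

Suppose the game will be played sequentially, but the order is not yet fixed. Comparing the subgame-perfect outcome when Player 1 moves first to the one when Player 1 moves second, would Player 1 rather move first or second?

If Player 1 leads: Player 2's best replies are A→c2, B→c1, C→c1, D→c2; Player 1's induced payoffs 1, 0, 5, 8; outcome (D, c2), payoffs (8, 7).
If Player 2 leads: Player 1's best replies are c1→A, c2→D, c3→B; Player 2's induced payoffs 1, 7, 8; outcome (B, c3), payoffs (5, 8).
Player 1 gets 8 moving first and 5 moving second, so Player 1 prefers to move first.

first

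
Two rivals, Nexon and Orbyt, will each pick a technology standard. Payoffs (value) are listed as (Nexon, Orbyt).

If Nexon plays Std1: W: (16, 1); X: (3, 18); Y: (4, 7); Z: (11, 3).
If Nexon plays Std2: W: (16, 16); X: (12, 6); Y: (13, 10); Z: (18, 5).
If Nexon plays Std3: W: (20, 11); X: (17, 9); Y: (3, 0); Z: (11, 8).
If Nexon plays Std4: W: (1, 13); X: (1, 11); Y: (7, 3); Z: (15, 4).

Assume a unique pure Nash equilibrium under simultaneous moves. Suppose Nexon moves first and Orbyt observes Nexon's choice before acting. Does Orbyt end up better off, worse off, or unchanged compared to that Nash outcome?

unchanged

Orbyt best-responds to each possible Nexon move:
- Std1: BR = X, leader payoff 3.
- Std2: BR = W, leader payoff 16.
- Std3: BR = W, leader payoff 20.
- Std4: BR = W, leader payoff 1.
Maximizing over 3, 16, 20, 1, Nexon chooses Std3. Subgame-perfect outcome: (Std3, W) with payoffs (20, 11).
Now find the simultaneous Nash equilibrium.
Nexon's best replies: W→Std3; X→Std3; Y→Std2; Z→Std2.
Orbyt's best replies: Std1→X; Std2→W; Std3→W; Std4→W.
The unique mutual best reply is (Std3, W), giving (20, 11).
Orbyt earns 11 sequentially versus 11 at the Nash outcome: unchanged.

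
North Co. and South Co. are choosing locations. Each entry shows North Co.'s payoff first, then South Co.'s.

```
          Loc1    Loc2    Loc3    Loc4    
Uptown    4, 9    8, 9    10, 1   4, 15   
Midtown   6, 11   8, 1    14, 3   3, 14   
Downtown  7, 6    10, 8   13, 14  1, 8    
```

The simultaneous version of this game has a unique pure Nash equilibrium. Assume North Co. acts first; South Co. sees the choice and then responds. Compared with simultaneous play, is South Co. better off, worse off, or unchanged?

Backward induction with North Co. moving first.
- Uptown → South Co. plays Loc4 (best of 9, 9, 1, 15); North Co. gets 4.
- Midtown → South Co. plays Loc4 (best of 11, 1, 3, 14); North Co. gets 3.
- Downtown → South Co. plays Loc3 (best of 6, 8, 14, 8); North Co. gets 13.
North Co.'s induced payoffs are 4, 3, 13, so North Co. commits to Downtown. Subgame-perfect outcome: (Downtown, Loc3) with payoffs (13, 14).
Under simultaneous play:
North Co.'s best replies: Loc1→Downtown; Loc2→Downtown; Loc3→Midtown; Loc4→Uptown.
South Co.'s best replies: Uptown→Loc4; Midtown→Loc4; Downtown→Loc3.
The unique mutual best reply is (Uptown, Loc4), giving (4, 15).
South Co. earns 14 sequentially versus 15 at the Nash outcome: worse off.

worse off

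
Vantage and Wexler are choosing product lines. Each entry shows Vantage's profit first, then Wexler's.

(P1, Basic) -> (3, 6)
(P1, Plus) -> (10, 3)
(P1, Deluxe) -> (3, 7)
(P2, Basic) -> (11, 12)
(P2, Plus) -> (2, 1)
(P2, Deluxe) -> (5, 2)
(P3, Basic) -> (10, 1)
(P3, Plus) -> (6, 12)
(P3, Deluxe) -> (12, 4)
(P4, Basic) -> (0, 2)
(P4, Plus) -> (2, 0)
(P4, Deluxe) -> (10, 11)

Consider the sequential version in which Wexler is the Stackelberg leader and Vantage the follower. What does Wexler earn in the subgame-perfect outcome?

12

Work backward from Vantage's decision.
- Basic: BR = P2, leader payoff 12.
- Plus: BR = P1, leader payoff 3.
- Deluxe: BR = P3, leader payoff 4.
Among 12, 3, 4, the best is 12 at Basic. Subgame-perfect outcome: (P2, Basic) with payoffs (11, 12).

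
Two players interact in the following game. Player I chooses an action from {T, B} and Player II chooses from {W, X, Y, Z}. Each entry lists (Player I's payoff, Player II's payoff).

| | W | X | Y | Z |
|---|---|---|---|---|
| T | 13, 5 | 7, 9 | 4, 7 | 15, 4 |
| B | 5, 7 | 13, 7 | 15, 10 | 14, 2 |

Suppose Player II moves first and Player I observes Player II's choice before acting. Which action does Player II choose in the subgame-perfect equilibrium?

Y

Solve by backward induction (Player II leads).
- W: BR = T, leader payoff 5.
- X: BR = B, leader payoff 7.
- Y: BR = B, leader payoff 10.
- Z: BR = T, leader payoff 4.
Player II's induced payoffs are 5, 7, 10, 4, so Player II commits to Y. Subgame-perfect outcome: (B, Y) with payoffs (15, 10).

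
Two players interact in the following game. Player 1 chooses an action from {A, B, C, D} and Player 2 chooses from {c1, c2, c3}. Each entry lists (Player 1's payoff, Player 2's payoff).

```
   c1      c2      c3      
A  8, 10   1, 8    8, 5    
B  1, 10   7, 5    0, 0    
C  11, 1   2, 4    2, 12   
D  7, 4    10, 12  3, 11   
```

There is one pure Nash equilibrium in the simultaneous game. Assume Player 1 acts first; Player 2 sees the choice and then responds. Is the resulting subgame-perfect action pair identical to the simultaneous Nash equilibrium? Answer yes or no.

yes

Player 2 best-responds to each possible Player 1 move:
- A: Player 2 compares 10, 8, 5 and picks c1; Player 1 would get 8.
- B: Player 2 compares 10, 5, 0 and picks c1; Player 1 would get 1.
- C: Player 2 compares 1, 4, 12 and picks c3; Player 1 would get 2.
- D: Player 2 compares 4, 12, 11 and picks c2; Player 1 would get 10.
Among 8, 1, 2, 10, the best is 10 at D. Subgame-perfect outcome: (D, c2) with payoffs (10, 12).
Now find the simultaneous Nash equilibrium.
Player 1's best replies: c1→C; c2→D; c3→A.
Player 2's best replies: A→c1; B→c1; C→c3; D→c2.
Only (D, c2) has each player best-responding; Nash payoffs (10, 12).
Sequential outcome (D, c2) coincides with the Nash profile (D, c2).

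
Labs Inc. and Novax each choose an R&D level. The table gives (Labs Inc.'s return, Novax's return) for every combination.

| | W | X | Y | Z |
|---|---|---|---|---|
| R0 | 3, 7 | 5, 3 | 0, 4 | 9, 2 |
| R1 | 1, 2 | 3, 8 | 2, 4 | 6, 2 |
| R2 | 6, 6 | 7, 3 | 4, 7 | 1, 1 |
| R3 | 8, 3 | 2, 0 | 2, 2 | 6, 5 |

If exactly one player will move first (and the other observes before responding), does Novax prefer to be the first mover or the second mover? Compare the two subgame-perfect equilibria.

If Labs Inc. leads: Novax's best replies are R0→W, R1→X, R2→Y, R3→Z; Labs Inc.'s induced payoffs 3, 3, 4, 6; outcome (R3, Z), payoffs (6, 5).
If Novax leads: Labs Inc.'s best replies are W→R3, X→R2, Y→R2, Z→R0; Novax's induced payoffs 3, 3, 7, 2; outcome (R2, Y), payoffs (4, 7).
Novax gets 7 moving first and 5 moving second, so Novax prefers to move first.

first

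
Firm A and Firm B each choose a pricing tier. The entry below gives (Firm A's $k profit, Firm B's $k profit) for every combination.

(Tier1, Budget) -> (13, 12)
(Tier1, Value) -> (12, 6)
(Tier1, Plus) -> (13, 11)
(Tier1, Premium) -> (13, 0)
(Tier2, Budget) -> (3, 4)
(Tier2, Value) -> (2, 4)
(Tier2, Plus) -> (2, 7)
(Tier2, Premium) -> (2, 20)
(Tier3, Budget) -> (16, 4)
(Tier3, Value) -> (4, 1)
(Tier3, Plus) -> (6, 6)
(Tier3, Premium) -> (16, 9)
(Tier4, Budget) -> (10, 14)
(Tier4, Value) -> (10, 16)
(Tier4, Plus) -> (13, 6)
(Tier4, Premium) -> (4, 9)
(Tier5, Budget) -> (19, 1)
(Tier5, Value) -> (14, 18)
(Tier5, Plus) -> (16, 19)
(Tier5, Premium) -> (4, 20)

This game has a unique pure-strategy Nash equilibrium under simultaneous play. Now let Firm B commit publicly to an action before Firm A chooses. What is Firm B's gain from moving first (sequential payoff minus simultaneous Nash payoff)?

10

Firm A best-responds to each possible Firm B move:
- Budget → Firm A plays Tier5 (best of 13, 3, 16, 10, 19); Firm B gets 1.
- Value → Firm A plays Tier5 (best of 12, 2, 4, 10, 14); Firm B gets 18.
- Plus → Firm A plays Tier5 (best of 13, 2, 6, 13, 16); Firm B gets 19.
- Premium → Firm A plays Tier3 (best of 13, 2, 16, 4, 4); Firm B gets 9.
Firm B's induced payoffs are 1, 18, 19, 9, so Firm B commits to Plus. Subgame-perfect outcome: (Tier5, Plus) with payoffs (16, 19).
For the simultaneous game, intersect best replies.
Firm A's best replies: Budget→Tier5; Value→Tier5; Plus→Tier5; Premium→Tier3.
Firm B's best replies: Tier1→Budget; Tier2→Premium; Tier3→Premium; Tier4→Value; Tier5→Premium.
The unique mutual best reply is (Tier3, Premium), giving (16, 9).
Firm B's commitment gain: 19 − 9 = 10.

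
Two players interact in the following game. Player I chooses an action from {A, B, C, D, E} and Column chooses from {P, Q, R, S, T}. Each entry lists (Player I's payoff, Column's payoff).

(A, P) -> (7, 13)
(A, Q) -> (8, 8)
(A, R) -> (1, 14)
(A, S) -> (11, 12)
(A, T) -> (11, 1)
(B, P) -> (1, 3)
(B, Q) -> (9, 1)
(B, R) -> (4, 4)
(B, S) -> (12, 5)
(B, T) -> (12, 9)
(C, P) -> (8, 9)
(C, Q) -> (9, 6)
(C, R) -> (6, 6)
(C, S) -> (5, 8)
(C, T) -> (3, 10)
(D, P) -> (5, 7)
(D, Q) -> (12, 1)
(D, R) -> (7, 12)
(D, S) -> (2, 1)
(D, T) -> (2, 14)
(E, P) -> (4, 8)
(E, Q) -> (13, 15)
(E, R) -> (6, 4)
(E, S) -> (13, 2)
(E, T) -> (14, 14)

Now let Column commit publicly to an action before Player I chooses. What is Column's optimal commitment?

Q

Player I best-responds to each possible Column move:
- P: Player I compares 7, 1, 8, 5, 4 and picks C; Column would get 9.
- Q: Player I compares 8, 9, 9, 12, 13 and picks E; Column would get 15.
- R: Player I compares 1, 4, 6, 7, 6 and picks D; Column would get 12.
- S: Player I compares 11, 12, 5, 2, 13 and picks E; Column would get 2.
- T: Player I compares 11, 12, 3, 2, 14 and picks E; Column would get 14.
Among 9, 15, 12, 2, 14, the best is 15 at Q. Subgame-perfect outcome: (E, Q) with payoffs (13, 15).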